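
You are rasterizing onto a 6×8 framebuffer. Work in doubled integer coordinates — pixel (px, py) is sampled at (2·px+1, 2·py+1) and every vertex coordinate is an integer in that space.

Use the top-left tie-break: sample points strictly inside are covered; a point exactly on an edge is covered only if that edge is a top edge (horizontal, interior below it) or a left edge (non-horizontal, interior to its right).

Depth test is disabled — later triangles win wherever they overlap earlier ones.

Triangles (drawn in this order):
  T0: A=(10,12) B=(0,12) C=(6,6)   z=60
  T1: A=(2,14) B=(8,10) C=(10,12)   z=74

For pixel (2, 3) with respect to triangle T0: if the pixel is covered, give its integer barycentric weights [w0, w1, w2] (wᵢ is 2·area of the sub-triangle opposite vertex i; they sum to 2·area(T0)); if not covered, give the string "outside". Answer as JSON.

T0:
  2·area = 60
  edge (10, 12)→(0, 12): d=(-10,0) right/bottom  bias=-1
  edge (0, 12)→(6, 6): d=(6,-6) top-left  bias=+0
  edge (6, 6)→(10, 12): d=(4,6) right/bottom  bias=-1
    (5,0)@(11, 1): e=[110,0,-50] → .  [on edge]
    (4,1)@(9, 3): e=[90,0,-30] → .  [on edge]
    (3,2)@(7, 5): e=[70,0,-10] → .  [on edge]
    (2,3)@(5, 7): e=[50,0,10] → X  [on edge]
    (3,3)@(7, 7): e=[50,12,-2] → .
    (1,4)@(3, 9): e=[30,0,30] → X  [on edge]
    (3,4)@(7, 9): e=[30,24,6] → X
    (4,4)@(9, 9): e=[30,36,-6] → .
    (0,5)@(1, 11): e=[10,0,50] → X  [on edge]
    (4,5)@(9, 11): e=[10,48,2] → X
    (5,5)@(11, 11): e=[10,60,-10] → .
    (0,6)@(1, 13): e=[-10,12,58] → .
  covered (9 px):
    . . . . . .
    . . . . . .
    . . . . . .
    . . X . . .
    . X X X . .
    X X X X X .
    . . . . . .
    . . . . . .
T1:
  2·area = 20
  edge (2, 14)→(8, 10): d=(6,-4) top-left  bias=+0
  edge (8, 10)→(10, 12): d=(2,2) right/bottom  bias=-1
  edge (10, 12)→(2, 14): d=(-8,2) right/bottom  bias=-1
    (0,1)@(1, 3): e=[-70,0,90] → .  [on edge]
    (1,2)@(3, 5): e=[-50,0,70] → .  [on edge]
    (2,3)@(5, 7): e=[-30,0,50] → .  [on edge]
    (3,4)@(7, 9): e=[-10,0,30] → .  [on edge]
    (3,5)@(7, 11): e=[2,4,14] → X
    (4,5)@(9, 11): e=[10,0,10] → .  [on edge]
    (2,6)@(5, 13): e=[6,12,2] → X
    (3,6)@(7, 13): e=[14,8,-2] → .
    (5,6)@(11, 13): e=[30,0,-10] → .  [on edge]
    (2,7)@(5, 15): e=[18,16,-14] → .
  covered (2 px):
    . . . . . .
    . . . . . .
    . . . . . .
    . . . . . .
    . . . . . .
    . . . X . .
    . . X . . .
    . . . . . .

Answer: [0,10,50]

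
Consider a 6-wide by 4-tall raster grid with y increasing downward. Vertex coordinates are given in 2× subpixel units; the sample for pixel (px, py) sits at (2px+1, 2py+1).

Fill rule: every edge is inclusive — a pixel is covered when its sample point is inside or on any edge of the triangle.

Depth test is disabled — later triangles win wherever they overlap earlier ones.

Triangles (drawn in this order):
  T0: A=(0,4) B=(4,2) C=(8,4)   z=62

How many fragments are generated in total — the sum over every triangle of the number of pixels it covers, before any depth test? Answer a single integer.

T0:
  2·area = 16
  edge (0, 4)→(4, 2): d=(4,-2) inclusive
  edge (4, 2)→(8, 4): d=(4,2) inclusive
  edge (8, 4)→(0, 4): d=(-8,0) inclusive
    (1,1)@(3, 3): e=[2,6,8] → X
    (2,1)@(5, 3): e=[6,2,8] → X
    (3,1)@(7, 3): e=[10,-2,8] → .
    (1,2)@(3, 5): e=[10,14,-8] → .
    (2,2)@(5, 5): e=[14,10,-8] → .
  covered (2 px):
    . . . . . .
    . X X . . .
    . . . . . .
    . . . . . .

Result: 2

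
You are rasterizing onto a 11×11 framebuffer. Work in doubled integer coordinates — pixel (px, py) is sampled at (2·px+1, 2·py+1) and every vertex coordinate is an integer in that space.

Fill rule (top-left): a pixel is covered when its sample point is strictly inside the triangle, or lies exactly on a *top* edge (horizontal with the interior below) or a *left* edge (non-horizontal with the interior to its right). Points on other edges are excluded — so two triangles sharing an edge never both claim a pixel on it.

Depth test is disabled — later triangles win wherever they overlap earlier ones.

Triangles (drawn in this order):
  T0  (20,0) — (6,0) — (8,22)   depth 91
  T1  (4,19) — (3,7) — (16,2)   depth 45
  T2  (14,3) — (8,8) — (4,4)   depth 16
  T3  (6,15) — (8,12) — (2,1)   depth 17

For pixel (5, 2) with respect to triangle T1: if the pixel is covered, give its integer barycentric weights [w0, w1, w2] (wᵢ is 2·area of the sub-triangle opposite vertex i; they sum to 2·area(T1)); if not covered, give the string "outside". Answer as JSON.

T0:
  2·area = 308  (B↔C swapped to make it positive)
  edge (20, 0)→(8, 22): d=(-12,22) right/bottom  bias=-1
  edge (8, 22)→(6, 0): d=(-2,-22) top-left  bias=+0
  edge (6, 0)→(20, 0): d=(14,0) top-left  bias=+0
    (3,0)@(7, 1): e=[274,20,14] → █
    (4,0)@(9, 1): e=[230,64,14] → █
    (5,0)@(11, 1): e=[186,108,14] → █
    (6,0)@(13, 1): e=[142,152,14] → █
    (7,0)@(15, 1): e=[98,196,14] → █
    (8,0)@(17, 1): e=[54,240,14] → █
    (9,0)@(19, 1): e=[10,284,14] → █
    (10,0)@(21, 1): e=[-34,328,14] → ·
    (3,1)@(7, 3): e=[250,16,42] → █
    (9,1)@(19, 3): e=[-14,280,42] → ·
    (3,2)@(7, 5): e=[226,12,70] → █
    (9,2)@(19, 5): e=[-38,276,70] → ·
    (3,5)@(7, 11): e=[154,0,154] → █  [on edge]
  covered (39 px):
    · · · █ █ █ █ █ █ █ ·
    · · · █ █ █ █ █ █ · ·
    · · · █ █ █ █ █ █ · ·
    · · · █ █ █ █ █ · · ·
    · · · █ █ █ █ █ · · ·
    · · · █ █ █ █ · · · ·
    · · · · █ █ · · · · ·
    · · · · █ █ · · · · ·
    · · · · █ · · · · · ·
    · · · · █ · · · · · ·
    · · · · · · · · · · ·
T1:
  2·area = 161
  edge (4, 19)→(3, 7): d=(-1,-12) top-left  bias=+0
  edge (3, 7)→(16, 2): d=(13,-5) top-left  bias=+0
  edge (16, 2)→(4, 19): d=(-12,17) right/bottom  bias=-1
    (7,1)@(15, 3): e=[148,8,5] → █
    (8,1)@(17, 3): e=[172,18,-29] → ·
    (4,2)@(9, 5): e=[74,4,83] → █
    (5,2)@(11, 5): e=[98,14,49] → █
    (6,2)@(13, 5): e=[122,24,15] → █
    (7,2)@(15, 5): e=[146,34,-19] → ·
    (1,3)@(3, 7): e=[0,0,161] → █  [on edge]
    (2,3)@(5, 7): e=[24,10,127] → █
    (3,3)@(7, 7): e=[48,20,93] → █
    (6,3)@(13, 7): e=[120,50,-9] → ·
    (1,4)@(3, 9): e=[-2,26,137] → ·
    (2,4)@(5, 9): e=[22,36,103] → █
  covered (20 px):
    · · · · · · · · · · ·
    · · · · · · · █ · · ·
    · · · · █ █ █ · · · ·
    · █ █ █ █ █ · · · · ·
    · · █ █ █ █ · · · · ·
    · · █ █ █ · · · · · ·
    · · █ █ · · · · · · ·
    · · █ · · · · · · · ·
    · · █ · · · · · · · ·
    · · · · · · · · · · ·
    · · · · · · · · · · ·
T2:
  2·area = 44
  edge (14, 3)→(8, 8): d=(-6,5) right/bottom  bias=-1
  edge (8, 8)→(4, 4): d=(-4,-4) top-left  bias=+0
  edge (4, 4)→(14, 3): d=(10,-1) top-left  bias=+0
    (0,0)@(1, 1): e=[77,0,-33] → ·  [on edge]
    (1,1)@(3, 3): e=[55,0,-11] → ·  [on edge]
    (2,2)@(5, 5): e=[33,0,11] → █  [on edge]
    (3,2)@(7, 5): e=[23,8,13] → █
    (4,2)@(9, 5): e=[13,16,15] → █
    (5,2)@(11, 5): e=[3,24,17] → █
    (6,2)@(13, 5): e=[-7,32,19] → ·
    (2,3)@(5, 7): e=[21,-8,31] → ·
    (3,3)@(7, 7): e=[11,0,33] → █  [on edge]
    (5,3)@(11, 7): e=[-9,16,37] → ·
    (3,4)@(7, 9): e=[-1,-8,53] → ·
    (4,4)@(9, 9): e=[-11,0,55] → ·  [on edge]
    (5,5)@(11, 11): e=[-33,0,77] → ·  [on edge]
    (6,6)@(13, 13): e=[-55,0,99] → ·  [on edge]
    (7,7)@(15, 15): e=[-77,0,121] → ·  [on edge]
    (8,8)@(17, 17): e=[-99,0,143] → ·  [on edge]
    (9,9)@(19, 19): e=[-121,0,165] → ·  [on edge]
    (10,10)@(21, 21): e=[-143,0,187] → ·  [on edge]
  covered (6 px):
    · · · · · · · · · · ·
    · · · · · · · · · · ·
    · · █ █ █ █ · · · · ·
    · · · █ █ · · · · · ·
    · · · · · · · · · · ·
    · · · · · · · · · · ·
    · · · · · · · · · · ·
    · · · · · · · · · · ·
    · · · · · · · · · · ·
    · · · · · · · · · · ·
    · · · · · · · · · · ·
T3:
  2·area = 40  (B↔C swapped to make it positive)
  edge (6, 15)→(2, 1): d=(-4,-14) top-left  bias=+0
  edge (2, 1)→(8, 12): d=(6,11) right/bottom  bias=-1
  edge (8, 12)→(6, 15): d=(-2,3) right/bottom  bias=-1
    (1,1)@(3, 3): e=[6,1,33] → █
    (2,1)@(5, 3): e=[34,-21,27] → ·
    (1,2)@(3, 5): e=[-2,13,29] → ·
    (2,3)@(5, 7): e=[18,3,19] → █
    (3,3)@(7, 7): e=[46,-19,13] → ·
    (2,4)@(5, 9): e=[10,15,15] → █
    (3,4)@(7, 9): e=[38,-7,9] → ·
    (2,5)@(5, 11): e=[2,27,11] → █
    (3,5)@(7, 11): e=[30,5,5] → █
    (4,5)@(9, 11): e=[58,-17,-1] → ·
    (2,6)@(5, 13): e=[-6,39,7] → ·
    (3,6)@(7, 13): e=[22,17,1] → █
  covered (6 px):
    · · · · · · · · · · ·
    · █ · · · · · · · · ·
    · · · · · · · · · · ·
    · · █ · · · · · · · ·
    · · █ · · · · · · · ·
    · · █ █ · · · · · · ·
    · · · █ · · · · · · ·
    · · · · · · · · · · ·
    · · · · · · · · · · ·
    · · · · · · · · · · ·
    · · · · · · · · · · ·

Final: [14,49,98]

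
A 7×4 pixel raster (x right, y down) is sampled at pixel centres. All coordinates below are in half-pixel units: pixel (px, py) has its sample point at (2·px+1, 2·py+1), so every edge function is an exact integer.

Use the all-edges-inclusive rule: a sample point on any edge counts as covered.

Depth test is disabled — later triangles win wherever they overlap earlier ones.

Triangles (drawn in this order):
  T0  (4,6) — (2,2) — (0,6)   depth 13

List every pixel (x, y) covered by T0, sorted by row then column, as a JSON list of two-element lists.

T0:
  2·area = 16  (B↔C swapped to make it positive)
  edge (4, 6)→(0, 6): d=(-4,0) inclusive
  edge (0, 6)→(2, 2): d=(2,-4) inclusive
  edge (2, 2)→(4, 6): d=(2,4) inclusive
    (0,2)@(1, 5): e=[4,2,10] → #
    (1,2)@(3, 5): e=[4,10,2] → #
    (2,2)@(5, 5): e=[4,18,-6] → ·
    (0,3)@(1, 7): e=[-4,6,14] → ·
    (1,3)@(3, 7): e=[-4,14,6] → ·
  covered (2 px):
    · · · · · · ·
    · · · · · · ·
    # # · · · · ·
    · · · · · · ·

Result: [[0,2],[1,2]]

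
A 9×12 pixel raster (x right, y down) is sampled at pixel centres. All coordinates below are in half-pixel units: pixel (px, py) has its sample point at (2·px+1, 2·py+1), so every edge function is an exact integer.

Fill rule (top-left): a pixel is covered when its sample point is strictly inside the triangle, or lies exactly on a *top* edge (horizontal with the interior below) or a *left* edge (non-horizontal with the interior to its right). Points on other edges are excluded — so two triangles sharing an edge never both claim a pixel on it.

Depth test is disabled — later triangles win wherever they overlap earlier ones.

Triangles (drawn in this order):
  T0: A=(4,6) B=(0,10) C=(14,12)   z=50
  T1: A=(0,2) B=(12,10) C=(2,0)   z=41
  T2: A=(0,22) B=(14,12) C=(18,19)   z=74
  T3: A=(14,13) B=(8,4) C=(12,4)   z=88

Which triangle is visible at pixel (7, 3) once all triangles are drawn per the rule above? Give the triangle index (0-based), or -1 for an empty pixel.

T0:
  2·area = 64  (B↔C swapped to make it positive)
  edge (4, 6)→(14, 12): d=(10,6) right/bottom  bias=-1
  edge (14, 12)→(0, 10): d=(-14,-2) top-left  bias=+0
  edge (0, 10)→(4, 6): d=(4,-4) top-left  bias=+0
    (4,0)@(9, 1): e=[-80,144,0] → .  [on edge]
    (3,1)@(7, 3): e=[-48,112,0] → .  [on edge]
    (2,2)@(5, 5): e=[-16,80,0] → .  [on edge]
    (1,3)@(3, 7): e=[16,48,0] → X  [on edge]
    (2,3)@(5, 7): e=[4,52,8] → X
    (3,3)@(7, 7): e=[-8,56,16] → .
    (0,4)@(1, 9): e=[48,16,0] → X  [on edge]
    (3,4)@(7, 9): e=[12,28,24] → X
    (4,4)@(9, 9): e=[0,32,32] → .  [on edge]
    (0,5)@(1, 11): e=[68,-12,8] → .
    (1,5)@(3, 11): e=[56,-8,16] → .
    (2,5)@(5, 11): e=[44,-4,24] → .
    (3,5)@(7, 11): e=[32,0,32] → X  [on edge]
  covered (9 px):
    . . . . . . . . .
    . . . . . . . . .
    . . . . . . . . .
    . X X . . . . . .
    X X X X . . . . .
    . . . X X X . . .
    . . . . . . . . .
    . . . . . . . . .
    . . . . . . . . .
    . . . . . . . . .
    . . . . . . . . .
    . . . . . . . . .
T1:
  2·area = 40  (B↔C swapped to make it positive)
  edge (0, 2)→(2, 0): d=(2,-2) top-left  bias=+0
  edge (2, 0)→(12, 10): d=(10,10) right/bottom  bias=-1
  edge (12, 10)→(0, 2): d=(-12,-8) top-left  bias=+0
    (0,0)@(1, 1): e=[0,20,20] → X  [on edge]
    (1,0)@(3, 1): e=[4,0,36] → .  [on edge]
    (0,1)@(1, 3): e=[4,40,-4] → .
    (1,1)@(3, 3): e=[8,20,12] → X
    (2,1)@(5, 3): e=[12,0,28] → .  [on edge]
    (1,2)@(3, 5): e=[12,40,-12] → .
    (2,2)@(5, 5): e=[16,20,4] → X
    (3,2)@(7, 5): e=[20,0,20] → .  [on edge]
    (2,3)@(5, 7): e=[20,40,-20] → .
    (4,3)@(9, 7): e=[28,0,12] → .  [on edge]
    (5,4)@(11, 9): e=[36,0,4] → .  [on edge]
    (6,5)@(13, 11): e=[44,0,-4] → .  [on edge]
    (7,6)@(15, 13): e=[52,0,-12] → .  [on edge]
    (8,7)@(17, 15): e=[60,0,-20] → .  [on edge]
  covered (3 px):
    X . . . . . . . .
    . X . . . . . . .
    . . X . . . . . .
    . . . . . . . . .
    . . . . . . . . .
    . . . . . . . . .
    . . . . . . . . .
    . . . . . . . . .
    . . . . . . . . .
    . . . . . . . . .
    . . . . . . . . .
    . . . . . . . . .
T2:
  2·area = 138
  edge (0, 22)→(14, 12): d=(14,-10) top-left  bias=+0
  edge (14, 12)→(18, 19): d=(4,7) right/bottom  bias=-1
  edge (18, 19)→(0, 22): d=(-18,3) right/bottom  bias=-1
    (6,6)@(13, 13): e=[4,11,123] → X
    (7,6)@(15, 13): e=[24,-3,117] → .
    (5,7)@(11, 15): e=[12,33,93] → X
    (7,7)@(15, 15): e=[52,5,81] → X
    (8,7)@(17, 15): e=[72,-9,75] → .
    (3,8)@(7, 17): e=[0,69,69] → X  [on edge]
    (4,8)@(9, 17): e=[20,55,63] → X
    (8,8)@(17, 17): e=[100,-1,39] → .
    (2,9)@(5, 19): e=[8,91,39] → X
    (8,9)@(17, 19): e=[128,7,3] → X
    (1,10)@(3, 21): e=[16,113,9] → X
    (3,10)@(7, 21): e=[56,85,-3] → .
  covered (18 px):
    . . . . . . . . .
    . . . . . . . . .
    . . . . . . . . .
    . . . . . . . . .
    . . . . . . . . .
    . . . . . . . . .
    . . . . . . X . .
    . . . . . X X X .
    . . . X X X X X .
    . . X X X X X X X
    . X X . . . . . .
    . . . . . . . . .
T3:
  2·area = 36
  edge (14, 13)→(8, 4): d=(-6,-9) top-left  bias=+0
  edge (8, 4)→(12, 4): d=(4,0) top-left  bias=+0
  edge (12, 4)→(14, 13): d=(2,9) right/bottom  bias=-1
    (4,2)@(9, 5): e=[3,4,29] → X
    (5,2)@(11, 5): e=[21,4,11] → X
    (6,2)@(13, 5): e=[39,4,-7] → .
    (4,3)@(9, 7): e=[-9,12,33] → .
    (5,3)@(11, 7): e=[9,12,15] → X
    (6,3)@(13, 7): e=[27,12,-3] → .
    (5,4)@(11, 9): e=[-3,20,19] → .
    (6,4)@(13, 9): e=[15,20,1] → X
    (7,4)@(15, 9): e=[33,20,-17] → .
    (6,5)@(13, 11): e=[3,28,5] → X
    (7,5)@(15, 11): e=[21,28,-13] → .
    (6,6)@(13, 13): e=[-9,36,9] → .
  covered (5 px):
    . . . . . . . . .
    . . . . . . . . .
    . . . . X X . . .
    . . . . . X . . .
    . . . . . . X . .
    . . . . . . X . .
    . . . . . . . . .
    . . . . . . . . .
    . . . . . . . . .
    . . . . . . . . .
    . . . . . . . . .
    . . . . . . . . .

Z-buffer (winner per pixel, '.' = empty):
  1 . . . . . . . .
  . 1 . . . . . . .
  . . 1 . 3 3 . . .
  . 0 0 . . 3 . . .
  0 0 0 0 . . 3 . .
  . . . 0 0 0 3 . .
  . . . . . . 2 . .
  . . . . . 2 2 2 .
  . . . 2 2 2 2 2 .
  . . 2 2 2 2 2 2 2
  . 2 2 . . . . . .
  . . . . . . . . .

Final: -1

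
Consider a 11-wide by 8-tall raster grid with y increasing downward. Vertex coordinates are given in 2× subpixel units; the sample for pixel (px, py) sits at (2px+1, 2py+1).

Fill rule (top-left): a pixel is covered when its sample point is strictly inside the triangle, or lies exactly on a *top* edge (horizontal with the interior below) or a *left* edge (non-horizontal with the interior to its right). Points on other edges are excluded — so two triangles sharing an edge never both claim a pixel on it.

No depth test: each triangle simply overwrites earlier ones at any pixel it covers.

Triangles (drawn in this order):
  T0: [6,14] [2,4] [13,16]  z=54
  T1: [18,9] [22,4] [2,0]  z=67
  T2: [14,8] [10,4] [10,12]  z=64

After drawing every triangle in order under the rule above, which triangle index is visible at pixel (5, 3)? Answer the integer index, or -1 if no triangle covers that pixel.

T0:
  2·area = 62
  edge (6, 14)→(2, 4): d=(-4,-10) top-left  bias=+0
  edge (2, 4)→(13, 16): d=(11,12) right/bottom  bias=-1
  edge (13, 16)→(6, 14): d=(-7,-2) top-left  bias=+0
    (2,4)@(5, 9): e=[10,19,33] → █
    (3,4)@(7, 9): e=[30,-5,37] → ·
    (2,5)@(5, 11): e=[2,41,19] → █
    (3,5)@(7, 11): e=[22,17,23] → █
    (4,5)@(9, 11): e=[42,-7,27] → ·
    (2,6)@(5, 13): e=[-6,63,5] → ·
    (3,6)@(7, 13): e=[14,39,9] → █
    (4,6)@(9, 13): e=[34,15,13] → █
    (5,6)@(11, 13): e=[54,-9,17] → ·
    (3,7)@(7, 15): e=[6,61,-5] → ·
    (4,7)@(9, 15): e=[26,37,-1] → ·
    (5,7)@(11, 15): e=[46,13,3] → █
  covered (6 px):
    · · · · · · · · · · ·
    · · · · · · · · · · ·
    · · · · · · · · · · ·
    · · · · · · · · · · ·
    · · █ · · · · · · · ·
    · · █ █ · · · · · · ·
    · · · █ █ · · · · · ·
    · · · · · █ · · · · ·
T1:
  2·area = 116  (B↔C swapped to make it positive)
  edge (18, 9)→(2, 0): d=(-16,-9) top-left  bias=+0
  edge (2, 0)→(22, 4): d=(20,4) right/bottom  bias=-1
  edge (22, 4)→(18, 9): d=(-4,5) right/bottom  bias=-1
    (2,0)@(5, 1): e=[11,8,97] → █
    (3,0)@(7, 1): e=[29,0,87] → ·  [on edge]
    (2,1)@(5, 3): e=[-21,48,89] → ·
    (4,1)@(9, 3): e=[15,32,69] → █
    (5,1)@(11, 3): e=[33,24,59] → █
    (6,1)@(13, 3): e=[51,16,49] → █
    (7,1)@(15, 3): e=[69,8,39] → █
    (8,1)@(17, 3): e=[87,0,29] → ·  [on edge]
    (4,2)@(9, 5): e=[-17,72,61] → ·
    (5,2)@(11, 5): e=[1,64,51] → █
    (8,2)@(17, 5): e=[55,40,21] → █
    (9,2)@(19, 5): e=[73,32,11] → █
  covered (14 px):
    · · █ · · · · · · · ·
    · · · · █ █ █ █ · · ·
    · · · · · █ █ █ █ █ █
    · · · · · · · █ █ █ ·
    · · · · · · · · · · ·
    · · · · · · · · · · ·
    · · · · · · · · · · ·
    · · · · · · · · · · ·
T2:
  2·area = 32  (B↔C swapped to make it positive)
  edge (14, 8)→(10, 12): d=(-4,4) right/bottom  bias=-1
  edge (10, 12)→(10, 4): d=(0,-8) top-left  bias=+0
  edge (10, 4)→(14, 8): d=(4,4) right/bottom  bias=-1
    (3,0)@(7, 1): e=[56,-24,0] → ·  [on edge]
    (10,0)@(21, 1): e=[0,88,-56] → ·  [on edge]
    (4,1)@(9, 3): e=[40,-8,0] → ·  [on edge]
    (9,1)@(19, 3): e=[0,72,-40] → ·  [on edge]
    (5,2)@(11, 5): e=[24,8,0] → ·  [on edge]
    (8,2)@(17, 5): e=[0,56,-24] → ·  [on edge]
    (5,3)@(11, 7): e=[16,8,8] → █
    (6,3)@(13, 7): e=[8,24,0] → ·  [on edge]
    (7,3)@(15, 7): e=[0,40,-8] → ·  [on edge]
    (5,4)@(11, 9): e=[8,8,16] → █
    (6,4)@(13, 9): e=[0,24,8] → ·  [on edge]
    (7,4)@(15, 9): e=[-8,40,0] → ·  [on edge]
    (5,5)@(11, 11): e=[0,8,24] → ·  [on edge]
    (8,5)@(17, 11): e=[-24,56,0] → ·  [on edge]
    (4,6)@(9, 13): e=[0,-8,40] → ·  [on edge]
    (9,6)@(19, 13): e=[-40,72,0] → ·  [on edge]
    (3,7)@(7, 15): e=[0,-24,56] → ·  [on edge]
    (10,7)@(21, 15): e=[-56,88,0] → ·  [on edge]
  covered (2 px):
    · · · · · · · · · · ·
    · · · · · · · · · · ·
    · · · · · · · · · · ·
    · · · · · █ · · · · ·
    · · · · · █ · · · · ·
    · · · · · · · · · · ·
    · · · · · · · · · · ·
    · · · · · · · · · · ·

Z-buffer (winner per pixel, '.' = empty):
  . . 1 . . . . . . . .
  . . . . 1 1 1 1 . . .
  . . . . . 1 1 1 1 1 1
  . . . . . 2 . 1 1 1 .
  . . 0 . . 2 . . . . .
  . . 0 0 . . . . . . .
  . . . 0 0 . . . . . .
  . . . . . 0 . . . . .

Answer: 2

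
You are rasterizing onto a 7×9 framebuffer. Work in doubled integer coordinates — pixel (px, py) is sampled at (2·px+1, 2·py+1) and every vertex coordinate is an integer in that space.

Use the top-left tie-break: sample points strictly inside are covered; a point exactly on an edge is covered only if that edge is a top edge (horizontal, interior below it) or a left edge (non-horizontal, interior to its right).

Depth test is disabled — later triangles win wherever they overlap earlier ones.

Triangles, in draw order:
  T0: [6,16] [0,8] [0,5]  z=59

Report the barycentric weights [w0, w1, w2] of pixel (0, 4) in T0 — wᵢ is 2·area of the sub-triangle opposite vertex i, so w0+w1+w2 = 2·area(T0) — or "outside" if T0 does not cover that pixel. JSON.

T0:
  2·area = 18
  edge (6, 16)→(0, 8): d=(-6,-8) top-left  bias=+0
  edge (0, 8)→(0, 5): d=(0,-3) top-left  bias=+0
  edge (0, 5)→(6, 16): d=(6,11) right/bottom  bias=-1
    (0,3)@(1, 7): e=[14,3,1] → X
    (1,3)@(3, 7): e=[30,9,-21] → .
    (0,4)@(1, 9): e=[2,3,13] → X
    (1,4)@(3, 9): e=[18,9,-9] → .
    (0,5)@(1, 11): e=[-10,3,25] → .
    (1,5)@(3, 11): e=[6,9,3] → X
    (2,5)@(5, 11): e=[22,15,-19] → .
    (1,6)@(3, 13): e=[-6,9,15] → .
  covered (3 px):
    . . . . . . .
    . . . . . . .
    . . . . . . .
    X . . . . . .
    X . . . . . .
    . X . . . . .
    . . . . . . .
    . . . . . . .
    . . . . . . .

Answer: [3,13,2]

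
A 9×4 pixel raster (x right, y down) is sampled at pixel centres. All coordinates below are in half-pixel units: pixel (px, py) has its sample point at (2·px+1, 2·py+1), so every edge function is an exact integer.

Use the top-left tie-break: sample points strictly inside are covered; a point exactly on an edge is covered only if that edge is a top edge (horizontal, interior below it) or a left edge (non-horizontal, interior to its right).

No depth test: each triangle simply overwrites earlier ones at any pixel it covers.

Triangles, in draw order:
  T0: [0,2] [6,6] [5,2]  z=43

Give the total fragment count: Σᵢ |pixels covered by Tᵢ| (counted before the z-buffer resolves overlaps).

T0:
  2·area = 20  (B↔C swapped to make it positive)
  edge (0, 2)→(5, 2): d=(5,0) top-left  bias=+0
  edge (5, 2)→(6, 6): d=(1,4) right/bottom  bias=-1
  edge (6, 6)→(0, 2): d=(-6,-4) top-left  bias=+0
    (1,1)@(3, 3): e=[5,9,6] → █
    (2,1)@(5, 3): e=[5,1,14] → █
    (3,1)@(7, 3): e=[5,-7,22] → ·
    (1,2)@(3, 5): e=[15,11,-6] → ·
    (2,2)@(5, 5): e=[15,3,2] → █
    (3,2)@(7, 5): e=[15,-5,10] → ·
    (2,3)@(5, 7): e=[25,5,-10] → ·
  covered (3 px):
    · · · · · · · · ·
    · █ █ · · · · · ·
    · · █ · · · · · ·
    · · · · · · · · ·

Final: 3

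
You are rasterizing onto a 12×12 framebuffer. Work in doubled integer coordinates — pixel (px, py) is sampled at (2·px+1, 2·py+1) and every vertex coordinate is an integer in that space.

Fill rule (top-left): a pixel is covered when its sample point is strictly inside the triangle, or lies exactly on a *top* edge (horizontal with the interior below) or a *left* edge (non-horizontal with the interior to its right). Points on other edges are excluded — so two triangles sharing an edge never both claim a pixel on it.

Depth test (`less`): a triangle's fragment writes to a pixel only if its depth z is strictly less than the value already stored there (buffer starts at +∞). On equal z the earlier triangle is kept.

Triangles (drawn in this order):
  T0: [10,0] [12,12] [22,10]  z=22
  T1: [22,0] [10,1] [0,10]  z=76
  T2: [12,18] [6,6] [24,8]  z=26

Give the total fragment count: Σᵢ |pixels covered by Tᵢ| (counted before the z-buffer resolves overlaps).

T0:
  2·area = 124  (B↔C swapped to make it positive)
  edge (10, 0)→(22, 10): d=(12,10) right/bottom  bias=-1
  edge (22, 10)→(12, 12): d=(-10,2) right/bottom  bias=-1
  edge (12, 12)→(10, 0): d=(-2,-12) top-left  bias=+0
    (5,0)@(11, 1): e=[2,112,10] → █
    (6,0)@(13, 1): e=[-18,108,34] → ·
    (5,1)@(11, 3): e=[26,92,6] → █
    (6,1)@(13, 3): e=[6,88,30] → █
    (7,1)@(15, 3): e=[-14,84,54] → ·
    (5,2)@(11, 5): e=[50,72,2] → █
    (7,2)@(15, 5): e=[10,64,50] → █
    (8,2)@(17, 5): e=[-10,60,74] → ·
    (5,3)@(11, 7): e=[74,52,-2] → ·
    (6,3)@(13, 7): e=[54,48,22] → █
    (8,3)@(17, 7): e=[14,40,70] → █
    (9,3)@(19, 7): e=[-6,36,94] → ·
    (8,5)@(17, 11): e=[62,0,62] → ·  [on edge]
    (3,6)@(7, 13): e=[186,0,-62] → ·  [on edge]
  covered (15 px):
    · · · · · █ · · · · · ·
    · · · · · █ █ · · · · ·
    · · · · · █ █ █ · · · ·
    · · · · · · █ █ █ · · ·
    · · · · · · █ █ █ █ · ·
    · · · · · · █ █ · · · ·
    · · · · · · · · · · · ·
    · · · · · · · · · · · ·
    · · · · · · · · · · · ·
    · · · · · · · · · · · ·
    · · · · · · · · · · · ·
    · · · · · · · · · · · ·
T1:
  2·area = 98  (B↔C swapped to make it positive)
  edge (22, 0)→(0, 10): d=(-22,10) right/bottom  bias=-1
  edge (0, 10)→(10, 1): d=(10,-9) top-left  bias=+0
  edge (10, 1)→(22, 0): d=(12,-1) top-left  bias=+0
    (5,0)@(11, 1): e=[88,9,1] → █
    (6,0)@(13, 1): e=[68,27,3] → █
    (7,0)@(15, 1): e=[48,45,5] → █
    (8,0)@(17, 1): e=[28,63,7] → █
    (9,0)@(19, 1): e=[8,81,9] → █
    (10,0)@(21, 1): e=[-12,99,11] → ·
    (4,1)@(9, 3): e=[64,11,23] → █
    (8,1)@(17, 3): e=[-16,83,31] → ·
    (9,1)@(19, 3): e=[-36,101,33] → ·
    (3,2)@(7, 5): e=[40,13,45] → █
    (5,2)@(11, 5): e=[0,49,49] → ·  [on edge]
    (6,2)@(13, 5): e=[-20,67,51] → ·
  covered (12 px):
    · · · · · █ █ █ █ █ · ·
    · · · · █ █ █ █ · · · ·
    · · · █ █ · · · · · · ·
    · · █ · · · · · · · · ·
    · · · · · · · · · · · ·
    · · · · · · · · · · · ·
    · · · · · · · · · · · ·
    · · · · · · · · · · · ·
    · · · · · · · · · · · ·
    · · · · · · · · · · · ·
    · · · · · · · · · · · ·
    · · · · · · · · · · · ·
T2:
  2·area = 204
  edge (12, 18)→(6, 6): d=(-6,-12) top-left  bias=+0
  edge (6, 6)→(24, 8): d=(18,2) right/bottom  bias=-1
  edge (24, 8)→(12, 18): d=(-12,10) right/bottom  bias=-1
    (3,3)@(7, 7): e=[6,16,182] → █
    (4,3)@(9, 7): e=[30,12,162] → █
    (5,3)@(11, 7): e=[54,8,142] → █
    (6,3)@(13, 7): e=[78,4,122] → █
    (7,3)@(15, 7): e=[102,0,102] → ·  [on edge]
    (3,4)@(7, 9): e=[-6,52,158] → ·
    (4,4)@(9, 9): e=[18,48,138] → █
    (7,4)@(15, 9): e=[90,36,78] → █
    (8,4)@(17, 9): e=[114,32,58] → █
    (9,4)@(19, 9): e=[138,28,38] → █
    (10,4)@(21, 9): e=[162,24,18] → █
    (11,4)@(23, 9): e=[186,20,-2] → ·
  covered (25 px):
    · · · · · · · · · · · ·
    · · · · · · · · · · · ·
    · · · · · · · · · · · ·
    · · · █ █ █ █ · · · · ·
    · · · · █ █ █ █ █ █ █ ·
    · · · · █ █ █ █ █ █ · ·
    · · · · · █ █ █ █ · · ·
    · · · · · █ █ █ · · · ·
    · · · · · · █ · · · · ·
    · · · · · · · · · · · ·
    · · · · · · · · · · · ·
    · · · · · · · · · · · ·

Final: 52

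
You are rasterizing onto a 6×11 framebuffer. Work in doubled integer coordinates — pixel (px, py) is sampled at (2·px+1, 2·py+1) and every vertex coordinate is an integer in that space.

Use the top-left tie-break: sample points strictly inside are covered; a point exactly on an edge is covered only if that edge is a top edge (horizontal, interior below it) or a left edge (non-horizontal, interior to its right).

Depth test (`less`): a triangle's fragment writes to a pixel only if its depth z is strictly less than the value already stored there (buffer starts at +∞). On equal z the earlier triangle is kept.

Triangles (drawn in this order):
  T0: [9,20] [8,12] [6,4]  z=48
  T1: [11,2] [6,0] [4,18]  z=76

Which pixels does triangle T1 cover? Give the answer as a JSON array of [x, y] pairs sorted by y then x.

T0:
  2·area = 8  (B↔C swapped to make it positive)
  edge (9, 20)→(6, 4): d=(-3,-16) top-left  bias=+0
  edge (6, 4)→(8, 12): d=(2,8) right/bottom  bias=-1
  edge (8, 12)→(9, 20): d=(1,8) right/bottom  bias=-1
    (3,4)@(7, 9): e=[1,2,5] → #
    (4,4)@(9, 9): e=[33,-14,-11] → ·
    (3,5)@(7, 11): e=[-5,6,7] → ·
  covered (1 px):
    · · · · · ·
    · · · · · ·
    · · · · · ·
    · · · · · ·
    · · · # · ·
    · · · · · ·
    · · · · · ·
    · · · · · ·
    · · · · · ·
    · · · · · ·
    · · · · · ·
T1:
  2·area = 94  (B↔C swapped to make it positive)
  edge (11, 2)→(4, 18): d=(-7,16) right/bottom  bias=-1
  edge (4, 18)→(6, 0): d=(2,-18) top-left  bias=+0
  edge (6, 0)→(11, 2): d=(5,2) right/bottom  bias=-1
    (3,0)@(7, 1): e=[71,20,3] → #
    (4,0)@(9, 1): e=[39,56,-1] → ·
    (3,1)@(7, 3): e=[57,24,13] → #
    (4,1)@(9, 3): e=[25,60,9] → #
    (5,1)@(11, 3): e=[-7,96,5] → ·
    (3,2)@(7, 5): e=[43,28,23] → #
    (5,2)@(11, 5): e=[-21,100,15] → ·
    (3,3)@(7, 7): e=[29,32,33] → #
    (4,3)@(9, 7): e=[-3,68,29] → ·
    (2,4)@(5, 9): e=[47,0,47] → #  [on edge]
    (4,4)@(9, 9): e=[-17,72,39] → ·
    (2,5)@(5, 11): e=[33,4,57] → #
  covered (12 px):
    · · · # · ·
    · · · # # ·
    · · · # # ·
    · · · # · ·
    · · # # · ·
    · · # # · ·
    · · # · · ·
    · · # · · ·
    · · · · · ·
    · · · · · ·
    · · · · · ·

Final: [[3,0],[3,1],[4,1],[3,2],[4,2],[3,3],[2,4],[3,4],[2,5],[3,5],[2,6],[2,7]]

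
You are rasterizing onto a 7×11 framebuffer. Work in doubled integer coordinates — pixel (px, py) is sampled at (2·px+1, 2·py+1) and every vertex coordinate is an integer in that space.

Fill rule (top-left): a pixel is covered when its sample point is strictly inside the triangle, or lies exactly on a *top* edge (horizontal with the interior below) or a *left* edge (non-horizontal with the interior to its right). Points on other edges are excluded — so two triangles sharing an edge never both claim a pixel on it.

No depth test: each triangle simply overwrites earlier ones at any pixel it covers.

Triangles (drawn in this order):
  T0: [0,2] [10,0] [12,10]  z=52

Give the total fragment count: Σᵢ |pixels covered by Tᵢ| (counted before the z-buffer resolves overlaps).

T0:
  2·area = 104
  edge (0, 2)→(10, 0): d=(10,-2) top-left  bias=+0
  edge (10, 0)→(12, 10): d=(2,10) right/bottom  bias=-1
  edge (12, 10)→(0, 2): d=(-12,-8) top-left  bias=+0
    (2,0)@(5, 1): e=[0,52,52] → █  [on edge]
    (3,0)@(7, 1): e=[4,32,68] → █
    (4,0)@(9, 1): e=[8,12,84] → █
    (5,0)@(11, 1): e=[12,-8,100] → ·
    (1,1)@(3, 3): e=[16,76,12] → █
    (5,1)@(11, 3): e=[32,-4,76] → ·
    (1,2)@(3, 5): e=[36,80,-12] → ·
    (2,2)@(5, 5): e=[40,60,4] → █
    (5,2)@(11, 5): e=[52,0,52] → ·  [on edge]
    (2,3)@(5, 7): e=[60,64,-20] → ·
    (3,3)@(7, 7): e=[64,44,-4] → ·
    (4,3)@(9, 7): e=[68,24,12] → █
    (6,7)@(13, 15): e=[156,0,-52] → ·  [on edge]
  covered (13 px):
    · · █ █ █ · ·
    · █ █ █ █ · ·
    · · █ █ █ · ·
    · · · · █ █ ·
    · · · · · █ ·
    · · · · · · ·
    · · · · · · ·
    · · · · · · ·
    · · · · · · ·
    · · · · · · ·
    · · · · · · ·

Result: 13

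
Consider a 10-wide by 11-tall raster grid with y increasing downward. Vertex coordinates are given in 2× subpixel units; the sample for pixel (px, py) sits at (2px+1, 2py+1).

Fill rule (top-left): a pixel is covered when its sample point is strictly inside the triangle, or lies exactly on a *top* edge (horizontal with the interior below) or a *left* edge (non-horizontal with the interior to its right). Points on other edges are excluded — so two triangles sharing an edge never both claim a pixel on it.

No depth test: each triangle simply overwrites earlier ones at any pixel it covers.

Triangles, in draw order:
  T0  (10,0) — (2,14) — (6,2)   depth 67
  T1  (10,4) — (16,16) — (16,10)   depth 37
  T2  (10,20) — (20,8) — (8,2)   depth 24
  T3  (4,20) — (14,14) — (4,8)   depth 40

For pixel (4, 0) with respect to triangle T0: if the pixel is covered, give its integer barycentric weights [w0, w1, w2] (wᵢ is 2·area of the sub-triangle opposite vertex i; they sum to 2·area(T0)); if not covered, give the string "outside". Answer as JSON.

T0:
  2·area = 40
  edge (10, 0)→(2, 14): d=(-8,14) right/bottom  bias=-1
  edge (2, 14)→(6, 2): d=(4,-12) top-left  bias=+0
  edge (6, 2)→(10, 0): d=(4,-2) top-left  bias=+0
    (4,0)@(9, 1): e=[6,32,2] → X
    (5,0)@(11, 1): e=[-22,56,6] → .
    (3,1)@(7, 3): e=[18,16,6] → X
    (4,1)@(9, 3): e=[-10,40,10] → .
    (2,2)@(5, 5): e=[30,0,10] → X  [on edge]
    (4,2)@(9, 5): e=[-26,48,18] → .
    (2,3)@(5, 7): e=[14,8,18] → X
    (3,3)@(7, 7): e=[-14,32,22] → .
    (2,4)@(5, 9): e=[-2,16,26] → .
    (1,5)@(3, 11): e=[10,0,30] → X  [on edge]
    (2,5)@(5, 11): e=[-18,24,34] → .
    (1,6)@(3, 13): e=[-6,8,38] → .
    (0,8)@(1, 17): e=[-10,0,50] → .  [on edge]
  covered (6 px):
    . . . . X . . . . .
    . . . X . . . . . .
    . . X X . . . . . .
    . . X . . . . . . .
    . . . . . . . . . .
    . X . . . . . . . .
    . . . . . . . . . .
    . . . . . . . . . .
    . . . . . . . . . .
    . . . . . . . . . .
    . . . . . . . . . .
T1:
  2·area = 36  (B↔C swapped to make it positive)
  edge (10, 4)→(16, 10): d=(6,6) right/bottom  bias=-1
  edge (16, 10)→(16, 16): d=(0,6) right/bottom  bias=-1
  edge (16, 16)→(10, 4): d=(-6,-12) top-left  bias=+0
    (3,0)@(7, 1): e=[0,54,-18] → .  [on edge]
    (4,1)@(9, 3): e=[0,42,-6] → .  [on edge]
    (5,2)@(11, 5): e=[0,30,6] → .  [on edge]
    (6,3)@(13, 7): e=[0,18,18] → .  [on edge]
    (6,4)@(13, 9): e=[12,18,6] → X
    (7,4)@(15, 9): e=[0,6,30] → .  [on edge]
    (6,5)@(13, 11): e=[24,18,-6] → .
    (7,5)@(15, 11): e=[12,6,18] → X
    (8,5)@(17, 11): e=[0,-6,42] → .  [on edge]
    (7,6)@(15, 13): e=[24,6,6] → X
    (8,6)@(17, 13): e=[12,-6,30] → .
    (9,6)@(19, 13): e=[0,-18,54] → .  [on edge]
  covered (3 px):
    . . . . . . . . . .
    . . . . . . . . . .
    . . . . . . . . . .
    . . . . . . . . . .
    . . . . . . X . . .
    . . . . . . . X . .
    . . . . . . . X . .
    . . . . . . . . . .
    . . . . . . . . . .
    . . . . . . . . . .
    . . . . . . . . . .
T2:
  2·area = 204  (B↔C swapped to make it positive)
  edge (10, 20)→(8, 2): d=(-2,-18) top-left  bias=+0
  edge (8, 2)→(20, 8): d=(12,6) right/bottom  bias=-1
  edge (20, 8)→(10, 20): d=(-10,12) right/bottom  bias=-1
    (4,1)@(9, 3): e=[16,6,182] → X
    (5,1)@(11, 3): e=[52,-6,158] → .
    (4,2)@(9, 5): e=[12,30,162] → X
    (5,2)@(11, 5): e=[48,18,138] → X
    (6,2)@(13, 5): e=[84,6,114] → X
    (7,2)@(15, 5): e=[120,-6,90] → .
    (4,3)@(9, 7): e=[8,54,142] → X
    (7,3)@(15, 7): e=[116,18,70] → X
    (8,3)@(17, 7): e=[152,6,46] → X
    (9,3)@(19, 7): e=[188,-6,22] → .
    (4,4)@(9, 9): e=[4,78,122] → X
    (9,4)@(19, 9): e=[184,18,2] → X
    (4,5)@(9, 11): e=[0,102,102] → X  [on edge]
  covered (26 px):
    . . . . . . . . . .
    . . . . X . . . . .
    . . . . X X X . . .
    . . . . X X X X X .
    . . . . X X X X X X
    . . . . X X X X X .
    . . . . . X X X . .
    . . . . . X X . . .
    . . . . . X . . . .
    . . . . . . . . . .
    . . . . . . . . . .
T3:
  2·area = 120  (B↔C swapped to make it positive)
  edge (4, 20)→(4, 8): d=(0,-12) top-left  bias=+0
  edge (4, 8)→(14, 14): d=(10,6) right/bottom  bias=-1
  edge (14, 14)→(4, 20): d=(-10,6) right/bottom  bias=-1
    (2,4)@(5, 9): e=[12,4,104] → X
    (3,4)@(7, 9): e=[36,-8,92] → .
    (2,5)@(5, 11): e=[12,24,84] → X
    (3,5)@(7, 11): e=[36,12,72] → X
    (4,5)@(9, 11): e=[60,0,60] → .  [on edge]
    (9,5)@(19, 11): e=[180,-60,0] → .  [on edge]
    (2,6)@(5, 13): e=[12,44,64] → X
    (4,6)@(9, 13): e=[60,20,40] → X
    (5,6)@(11, 13): e=[84,8,28] → X
    (6,6)@(13, 13): e=[108,-4,16] → .
    (2,7)@(5, 15): e=[12,64,44] → X
    (6,7)@(13, 15): e=[108,16,-4] → .
    (4,8)@(9, 17): e=[60,60,0] → .  [on edge]
    (9,8)@(19, 17): e=[180,0,-60] → .  [on edge]
  covered (14 px):
    . . . . . . . . . .
    . . . . . . . . . .
    . . . . . . . . . .
    . . . . . . . . . .
    . . X . . . . . . .
    . . X X . . . . . .
    . . X X X X . . . .
    . . X X X X . . . .
    . . X X . . . . . .
    . . X . . . . . . .
    . . . . . . . . . .

Answer: [32,2,6]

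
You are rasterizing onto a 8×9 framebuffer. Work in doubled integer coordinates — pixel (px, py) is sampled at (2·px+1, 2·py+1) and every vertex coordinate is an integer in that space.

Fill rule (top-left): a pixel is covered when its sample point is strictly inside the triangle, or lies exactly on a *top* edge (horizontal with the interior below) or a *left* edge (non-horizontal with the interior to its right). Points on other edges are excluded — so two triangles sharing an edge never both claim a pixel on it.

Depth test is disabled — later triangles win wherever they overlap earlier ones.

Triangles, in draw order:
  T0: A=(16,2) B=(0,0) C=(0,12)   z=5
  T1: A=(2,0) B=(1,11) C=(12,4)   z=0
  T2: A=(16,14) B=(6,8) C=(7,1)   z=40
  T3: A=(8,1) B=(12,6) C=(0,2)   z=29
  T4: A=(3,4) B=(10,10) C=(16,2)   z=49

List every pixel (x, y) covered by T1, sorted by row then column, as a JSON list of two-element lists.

T0:
  2·area = 192  (B↔C swapped to make it positive)
  edge (16, 2)→(0, 12): d=(-16,10) right/bottom  bias=-1
  edge (0, 12)→(0, 0): d=(0,-12) top-left  bias=+0
  edge (0, 0)→(16, 2): d=(16,2) right/bottom  bias=-1
    (0,0)@(1, 1): e=[166,12,14] → #
    (1,0)@(3, 1): e=[146,36,10] → #
    (2,0)@(5, 1): e=[126,60,6] → #
    (3,0)@(7, 1): e=[106,84,2] → #
    (4,0)@(9, 1): e=[86,108,-2] → ·
    (0,1)@(1, 3): e=[134,12,46] → #
    (4,1)@(9, 3): e=[54,108,30] → #
    (5,1)@(11, 3): e=[34,132,26] → #
    (6,1)@(13, 3): e=[14,156,22] → #
    (7,1)@(15, 3): e=[-6,180,18] → ·
    (0,2)@(1, 5): e=[102,12,78] → #
    (6,2)@(13, 5): e=[-18,156,54] → ·
  covered (24 px):
    # # # # · · · ·
    # # # # # # # ·
    # # # # # # · ·
    # # # # · · · ·
    # # · · · · · ·
    # · · · · · · ·
    · · · · · · · ·
    · · · · · · · ·
    · · · · · · · ·
T1:
  2·area = 114  (B↔C swapped to make it positive)
  edge (2, 0)→(12, 4): d=(10,4) right/bottom  bias=-1
  edge (12, 4)→(1, 11): d=(-11,7) right/bottom  bias=-1
  edge (1, 11)→(2, 0): d=(1,-11) top-left  bias=+0
    (1,0)@(3, 1): e=[6,96,12] → #
    (2,0)@(5, 1): e=[-2,82,34] → ·
    (1,1)@(3, 3): e=[26,74,14] → #
    (2,1)@(5, 3): e=[18,60,36] → #
    (3,1)@(7, 3): e=[10,46,58] → #
    (4,1)@(9, 3): e=[2,32,80] → #
    (5,1)@(11, 3): e=[-6,18,102] → ·
    (1,2)@(3, 5): e=[46,52,16] → #
    (5,2)@(11, 5): e=[14,-4,104] → ·
    (1,3)@(3, 7): e=[66,30,18] → #
    (4,3)@(9, 7): e=[42,-12,84] → ·
    (1,4)@(3, 9): e=[86,8,20] → #
    (0,5)@(1, 11): e=[114,0,0] → ·  [on edge]
  covered (13 px):
    · # · · · · · ·
    · # # # # · · ·
    · # # # # · · ·
    · # # # · · · ·
    · # · · · · · ·
    · · · · · · · ·
    · · · · · · · ·
    · · · · · · · ·
    · · · · · · · ·
T2:
  2·area = 76
  edge (16, 14)→(6, 8): d=(-10,-6) top-left  bias=+0
  edge (6, 8)→(7, 1): d=(1,-7) top-left  bias=+0
  edge (7, 1)→(16, 14): d=(9,13) right/bottom  bias=-1
    (3,0)@(7, 1): e=[76,0,0] → ·  [on edge]
    (3,1)@(7, 3): e=[56,2,18] → #
    (4,1)@(9, 3): e=[68,16,-8] → ·
    (0,2)@(1, 5): e=[0,-38,114] → ·  [on edge]
    (3,2)@(7, 5): e=[36,4,36] → #
    (4,2)@(9, 5): e=[48,18,10] → #
    (5,2)@(11, 5): e=[60,32,-16] → ·
    (3,3)@(7, 7): e=[16,6,54] → #
    (5,3)@(11, 7): e=[40,34,2] → #
    (6,3)@(13, 7): e=[52,48,-24] → ·
    (3,4)@(7, 9): e=[-4,8,72] → ·
    (4,4)@(9, 9): e=[8,22,46] → #
    (5,5)@(11, 11): e=[0,38,38] → #  [on edge]
    (2,7)@(5, 15): e=[-76,0,152] → ·  [on edge]
  covered (11 px):
    · · · · · · · ·
    · · · # · · · ·
    · · · # # · · ·
    · · · # # # · ·
    · · · · # # · ·
    · · · · · # # ·
    · · · · · · · #
    · · · · · · · ·
    · · · · · · · ·
T3:
  2·area = 44
  edge (8, 1)→(12, 6): d=(4,5) right/bottom  bias=-1
  edge (12, 6)→(0, 2): d=(-12,-4) top-left  bias=+0
  edge (0, 2)→(8, 1): d=(8,-1) top-left  bias=+0
    (1,1)@(3, 3): e=[33,0,11] → #  [on edge]
    (2,1)@(5, 3): e=[23,8,13] → #
    (3,1)@(7, 3): e=[13,16,15] → #
    (4,1)@(9, 3): e=[3,24,17] → #
    (5,1)@(11, 3): e=[-7,32,19] → ·
    (1,2)@(3, 5): e=[41,-24,27] → ·
    (2,2)@(5, 5): e=[31,-16,29] → ·
    (3,2)@(7, 5): e=[21,-8,31] → ·
    (4,2)@(9, 5): e=[11,0,33] → #  [on edge]
    (5,2)@(11, 5): e=[1,8,35] → #
    (6,2)@(13, 5): e=[-9,16,37] → ·
    (4,3)@(9, 7): e=[19,-24,49] → ·
    (7,3)@(15, 7): e=[-11,0,55] → ·  [on edge]
  covered (6 px):
    · · · · · · · ·
    · # # # # · · ·
    · · · · # # · ·
    · · · · · · · ·
    · · · · · · · ·
    · · · · · · · ·
    · · · · · · · ·
    · · · · · · · ·
    · · · · · · · ·
T4:
  2·area = 92  (B↔C swapped to make it positive)
  edge (3, 4)→(16, 2): d=(13,-2) top-left  bias=+0
  edge (16, 2)→(10, 10): d=(-6,8) right/bottom  bias=-1
  edge (10, 10)→(3, 4): d=(-7,-6) top-left  bias=+0
    (5,1)@(11, 3): e=[3,34,55] → #
    (6,1)@(13, 3): e=[7,18,67] → #
    (7,1)@(15, 3): e=[11,2,79] → #
    (2,2)@(5, 5): e=[17,70,5] → #
    (3,2)@(7, 5): e=[21,54,17] → #
    (4,2)@(9, 5): e=[25,38,29] → #
    (7,2)@(15, 5): e=[37,-10,65] → ·
    (2,3)@(5, 7): e=[43,58,-9] → ·
    (3,3)@(7, 7): e=[47,42,3] → #
    (6,3)@(13, 7): e=[59,-6,39] → ·
    (3,4)@(7, 9): e=[73,30,-11] → ·
    (4,4)@(9, 9): e=[77,14,1] → #
  covered (12 px):
    · · · · · · · ·
    · · · · · # # #
    · · # # # # # ·
    · · · # # # · ·
    · · · · # · · ·
    · · · · · · · ·
    · · · · · · · ·
    · · · · · · · ·
    · · · · · · · ·

Answer: [[1,0],[1,1],[2,1],[3,1],[4,1],[1,2],[2,2],[3,2],[4,2],[1,3],[2,3],[3,3],[1,4]]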